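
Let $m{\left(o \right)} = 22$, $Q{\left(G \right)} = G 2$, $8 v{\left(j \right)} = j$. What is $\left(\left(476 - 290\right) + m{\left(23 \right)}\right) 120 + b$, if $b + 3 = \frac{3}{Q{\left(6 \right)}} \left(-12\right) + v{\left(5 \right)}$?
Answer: $\frac{199637}{8} \approx 24955.0$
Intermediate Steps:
$v{\left(j \right)} = \frac{j}{8}$
$Q{\left(G \right)} = 2 G$
$b = - \frac{43}{8}$ ($b = -3 + \left(\frac{3}{2 \cdot 6} \left(-12\right) + \frac{1}{8} \cdot 5\right) = -3 + \left(\frac{3}{12} \left(-12\right) + \frac{5}{8}\right) = -3 + \left(3 \cdot \frac{1}{12} \left(-12\right) + \frac{5}{8}\right) = -3 + \left(\frac{1}{4} \left(-12\right) + \frac{5}{8}\right) = -3 + \left(-3 + \frac{5}{8}\right) = -3 - \frac{19}{8} = - \frac{43}{8} \approx -5.375$)
$\left(\left(476 - 290\right) + m{\left(23 \right)}\right) 120 + b = \left(\left(476 - 290\right) + 22\right) 120 - \frac{43}{8} = \left(186 + 22\right) 120 - \frac{43}{8} = 208 \cdot 120 - \frac{43}{8} = 24960 - \frac{43}{8} = \frac{199637}{8}$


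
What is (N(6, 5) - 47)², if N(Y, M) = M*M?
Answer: 484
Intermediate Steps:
N(Y, M) = M²
(N(6, 5) - 47)² = (5² - 47)² = (25 - 47)² = (-22)² = 484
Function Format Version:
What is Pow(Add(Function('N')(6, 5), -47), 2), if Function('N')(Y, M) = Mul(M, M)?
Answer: 484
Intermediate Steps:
Function('N')(Y, M) = Pow(M, 2)
Pow(Add(Function('N')(6, 5), -47), 2) = Pow(Add(Pow(5, 2), -47), 2) = Pow(Add(25, -47), 2) = Pow(-22, 2) = 484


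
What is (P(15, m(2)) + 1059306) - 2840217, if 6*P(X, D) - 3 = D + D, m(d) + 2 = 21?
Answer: -10685425/6 ≈ -1.7809e+6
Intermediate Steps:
m(d) = 19 (m(d) = -2 + 21 = 19)
P(X, D) = 1/2 + D/3 (P(X, D) = 1/2 + (D + D)/6 = 1/2 + (2*D)/6 = 1/2 + D/3)
(P(15, m(2)) + 1059306) - 2840217 = ((1/2 + (1/3)*19) + 1059306) - 2840217 = ((1/2 + 19/3) + 1059306) - 2840217 = (41/6 + 1059306) - 2840217 = 6355877/6 - 2840217 = -10685425/6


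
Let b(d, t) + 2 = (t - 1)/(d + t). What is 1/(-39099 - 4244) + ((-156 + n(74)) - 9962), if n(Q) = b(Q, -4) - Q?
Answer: -6185782945/606802 ≈ -10194.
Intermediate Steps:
b(d, t) = -2 + (-1 + t)/(d + t) (b(d, t) = -2 + (t - 1)/(d + t) = -2 + (-1 + t)/(d + t))
n(Q) = -Q + (3 - 2*Q)/(-4 + Q) (n(Q) = (-1 - 1*(-4) - 2*Q)/(Q - 4) - Q = (-1 + 4 - 2*Q)/(-4 + Q) - Q = (3 - 2*Q)/(-4 + Q) - Q = -Q + (3 - 2*Q)/(-4 + Q))
1/(-39099 - 4244) + ((-156 + n(74)) - 9962) = 1/(-39099 - 4244) + ((-156 + (3 - 1*74² + 2*74)/(-4 + 74)) - 9962) = 1/(-43343) + ((-156 + (3 - 1*5476 + 148)/70) - 9962) = -1/43343 + ((-156 + (3 - 5476 + 148)/70) - 9962) = -1/43343 + ((-156 + (1/70)*(-5325)) - 9962) = -1/43343 + ((-156 - 1065/14) - 9962) = -1/43343 + (-3249/14 - 9962) = -1/43343 - 142717/14 = -6185782945/606802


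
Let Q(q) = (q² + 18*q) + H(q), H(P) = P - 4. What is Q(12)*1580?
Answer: 581440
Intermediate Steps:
H(P) = -4 + P
Q(q) = -4 + q² + 19*q (Q(q) = (q² + 18*q) + (-4 + q) = -4 + q² + 19*q)
Q(12)*1580 = (-4 + 12² + 19*12)*1580 = (-4 + 144 + 228)*1580 = 368*1580 = 581440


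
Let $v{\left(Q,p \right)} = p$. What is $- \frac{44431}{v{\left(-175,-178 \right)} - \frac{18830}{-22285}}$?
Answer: $\frac{198028967}{789580} \approx 250.8$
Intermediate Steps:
$- \frac{44431}{v{\left(-175,-178 \right)} - \frac{18830}{-22285}} = - \frac{44431}{-178 - \frac{18830}{-22285}} = - \frac{44431}{-178 - - \frac{3766}{4457}} = - \frac{44431}{-178 + \frac{3766}{4457}} = - \frac{44431}{- \frac{789580}{4457}} = \left(-44431\right) \left(- \frac{4457}{789580}\right) = \frac{198028967}{789580}$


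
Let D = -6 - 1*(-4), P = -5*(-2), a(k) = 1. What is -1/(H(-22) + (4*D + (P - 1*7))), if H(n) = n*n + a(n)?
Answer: -1/480 ≈ -0.0020833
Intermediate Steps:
P = 10
D = -2 (D = -6 + 4 = -2)
H(n) = 1 + n² (H(n) = n*n + 1 = n² + 1 = 1 + n²)
-1/(H(-22) + (4*D + (P - 1*7))) = -1/((1 + (-22)²) + (4*(-2) + (10 - 1*7))) = -1/((1 + 484) + (-8 + (10 - 7))) = -1/(485 + (-8 + 3)) = -1/(485 - 5) = -1/480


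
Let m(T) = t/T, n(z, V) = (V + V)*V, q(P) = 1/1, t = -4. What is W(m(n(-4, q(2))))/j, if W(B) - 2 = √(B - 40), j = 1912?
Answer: 1/956 + I*√42/1912 ≈ 0.001046 + 0.0033895*I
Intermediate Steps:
q(P) = 1
n(z, V) = 2*V² (n(z, V) = (2*V)*V = 2*V²)
m(T) = -4/T
W(B) = 2 + √(-40 + B) (W(B) = 2 + √(B - 40) = 2 + √(-40 + B))
W(m(n(-4, q(2))))/j = (2 + √(-40 - 4/(2*1²)))/1912 = (2 + √(-40 - 4/(2*1)))*(1/1912) = (2 + √(-40 - 4/2))*(1/1912) = (2 + √(-40 - 4*½))*(1/1912) = (2 + √(-40 - 2))*(1/1912) = (2 + √(-42))*(1/1912) = (2 + I*√42)*(1/1912) = 1/956 + I*√42/1912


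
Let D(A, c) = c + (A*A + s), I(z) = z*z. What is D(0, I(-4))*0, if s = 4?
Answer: 0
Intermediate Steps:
I(z) = z²
D(A, c) = 4 + c + A² (D(A, c) = c + (A*A + 4) = c + (A² + 4) = c + (4 + A²) = 4 + c + A²)
D(0, I(-4))*0 = (4 + (-4)² + 0²)*0 = (4 + 16 + 0)*0 = 20*0 = 0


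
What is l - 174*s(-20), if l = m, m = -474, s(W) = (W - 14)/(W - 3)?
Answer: -16818/23 ≈ -731.22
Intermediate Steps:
s(W) = (-14 + W)/(-3 + W)
l = -474
l - 174*s(-20) = -474 - 174*(-14 - 20)/(-3 - 20) = -474 - 174*(-34)/(-23) = -474 - (-174)*(-34)/23 = -474 - 174*34/23 = -474 - 5916/23 = -16818/23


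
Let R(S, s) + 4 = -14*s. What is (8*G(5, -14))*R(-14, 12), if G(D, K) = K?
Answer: 19264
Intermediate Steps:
R(S, s) = -4 - 14*s
(8*G(5, -14))*R(-14, 12) = (8*(-14))*(-4 - 14*12) = -112*(-4 - 168) = -112*(-172) = 19264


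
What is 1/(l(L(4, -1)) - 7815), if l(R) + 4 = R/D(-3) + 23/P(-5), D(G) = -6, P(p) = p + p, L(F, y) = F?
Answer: -30/234659 ≈ -0.00012784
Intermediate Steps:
P(p) = 2*p
l(R) = -63/10 - R/6 (l(R) = -4 + (R/(-6) + 23/((2*(-5)))) = -4 + (R*(-⅙) + 23/(-10)) = -4 + (-R/6 + 23*(-⅒)) = -4 + (-R/6 - 23/10) = -4 + (-23/10 - R/6) = -63/10 - R/6)
1/(l(L(4, -1)) - 7815) = 1/((-63/10 - ⅙*4) - 7815) = 1/((-63/10 - ⅔) - 7815) = 1/(-209/30 - 7815) = 1/(-234659/30) = -30/234659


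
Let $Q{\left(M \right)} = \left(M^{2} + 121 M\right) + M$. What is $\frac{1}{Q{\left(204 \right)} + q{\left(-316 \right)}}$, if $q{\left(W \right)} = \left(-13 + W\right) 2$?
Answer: $\frac{1}{65846} \approx 1.5187 \cdot 10^{-5}$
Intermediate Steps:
$Q{\left(M \right)} = M^{2} + 122 M$
$q{\left(W \right)} = -26 + 2 W$
$\frac{1}{Q{\left(204 \right)} + q{\left(-316 \right)}} = \frac{1}{204 \left(122 + 204\right) + \left(-26 + 2 \left(-316\right)\right)} = \frac{1}{204 \cdot 326 - 658} = \frac{1}{66504 - 658} = \frac{1}{65846}$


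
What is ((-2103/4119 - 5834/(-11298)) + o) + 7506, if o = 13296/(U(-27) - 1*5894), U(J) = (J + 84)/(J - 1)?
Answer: 9608125076671630/1280442995853 ≈ 7503.8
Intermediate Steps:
U(J) = (84 + J)/(-1 + J)
o = -372288/165089 (o = 13296/((84 - 27)/(-1 - 27) - 1*5894) = 13296/(57/(-28) - 5894) = 13296/(-1/28*57 - 5894) = 13296/(-57/28 - 5894) = 13296/(-165089/28) = 13296*(-28/165089) = -372288/165089 ≈ -2.2551)
((-2103/4119 - 5834/(-11298)) + o) + 7506 = ((-2103/4119 - 5834/(-11298)) - 372288/165089) + 7506 = ((-2103*1/4119 - 5834*(-1/11298)) - 372288/165089) + 7506 = ((-701/1373 + 2917/5649) - 372288/165089) + 7506 = (45092/7756077 - 372288/165089) + 7506 = -2880050200988/1280442995853 + 7506 = 9608125076671630/1280442995853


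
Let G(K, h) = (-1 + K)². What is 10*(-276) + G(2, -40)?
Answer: -2759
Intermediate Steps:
10*(-276) + G(2, -40) = 10*(-276) + (-1 + 2)² = -2760 + 1² = -2760 + 1 = -2759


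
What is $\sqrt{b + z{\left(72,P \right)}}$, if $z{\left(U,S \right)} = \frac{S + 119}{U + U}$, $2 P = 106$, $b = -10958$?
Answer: $\frac{i \sqrt{394445}}{6} \approx 104.67 i$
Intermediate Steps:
$P = 53$ ($P = \frac{1}{2} \cdot 106 = 53$)
$z{\left(U,S \right)} = \frac{119 + S}{2 U}$
$\sqrt{b + z{\left(72,P \right)}} = \sqrt{-10958 + \frac{119 + 53}{2 \cdot 72}} = \sqrt{-10958 + \frac{1}{2} \cdot \frac{1}{72} \cdot 172} = \sqrt{-10958 + \frac{43}{36}} = \sqrt{- \frac{394445}{36}} = \frac{i \sqrt{394445}}{6}$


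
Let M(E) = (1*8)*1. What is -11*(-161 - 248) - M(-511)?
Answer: 4491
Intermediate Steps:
M(E) = 8 (M(E) = 8*1 = 8)
-11*(-161 - 248) - M(-511) = -11*(-161 - 248) - 1*8 = -11*(-409) - 8 = 4499 - 8 = 4491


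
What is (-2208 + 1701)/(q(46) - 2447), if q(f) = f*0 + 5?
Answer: 169/814 ≈ 0.20762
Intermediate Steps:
q(f) = 5 (q(f) = 0 + 5 = 5)
(-2208 + 1701)/(q(46) - 2447) = (-2208 + 1701)/(5 - 2447) = -507/(-2442) = -507*(-1/2442) = 169/814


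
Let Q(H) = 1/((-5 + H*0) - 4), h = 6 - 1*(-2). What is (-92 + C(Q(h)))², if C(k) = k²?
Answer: 55517401/6561 ≈ 8461.7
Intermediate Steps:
h = 8 (h = 6 + 2 = 8)
Q(H) = -⅑ (Q(H) = 1/((-5 + 0) - 4) = 1/(-5 - 4) = 1/(-9) = -⅑)
(-92 + C(Q(h)))² = (-92 + (-⅑)²)² = (-92 + 1/81)² = (-7451/81)² = 55517401/6561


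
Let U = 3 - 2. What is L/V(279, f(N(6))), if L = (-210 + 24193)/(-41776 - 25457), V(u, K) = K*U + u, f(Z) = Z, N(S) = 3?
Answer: -23983/18959706 ≈ -0.0012649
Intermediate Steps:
U = 1
V(u, K) = K + u (V(u, K) = K*1 + u = K + u)
L = -23983/67233 (L = 23983/(-67233) = 23983*(-1/67233) = -23983/67233 ≈ -0.35671)
L/V(279, f(N(6))) = -23983/(67233*(3 + 279)) = -23983/67233/282 = -23983/67233*1/282 = -23983/18959706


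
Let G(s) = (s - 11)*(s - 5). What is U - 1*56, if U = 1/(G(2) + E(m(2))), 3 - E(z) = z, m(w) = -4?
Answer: -1903/34 ≈ -55.971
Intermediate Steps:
G(s) = (-11 + s)*(-5 + s)
E(z) = 3 - z
U = 1/34 (U = 1/((55 + 2² - 16*2) + (3 - 1*(-4))) = 1/((55 + 4 - 32) + (3 + 4)) = 1/(27 + 7) = 1/34 ≈ 0.029412)
U - 1*56 = 1/34 - 1*56 = 1/34 - 56 = -1903/34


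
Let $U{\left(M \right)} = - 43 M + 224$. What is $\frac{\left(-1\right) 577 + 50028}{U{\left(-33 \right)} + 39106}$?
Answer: $\frac{49451}{40749} \approx 1.2136$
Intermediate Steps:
$U{\left(M \right)} = 224 - 43 M$
$\frac{\left(-1\right) 577 + 50028}{U{\left(-33 \right)} + 39106} = \frac{\left(-1\right) 577 + 50028}{\left(224 - -1419\right) + 39106} = \frac{-577 + 50028}{\left(224 + 1419\right) + 39106} = \frac{49451}{1643 + 39106} = \frac{49451}{40749}$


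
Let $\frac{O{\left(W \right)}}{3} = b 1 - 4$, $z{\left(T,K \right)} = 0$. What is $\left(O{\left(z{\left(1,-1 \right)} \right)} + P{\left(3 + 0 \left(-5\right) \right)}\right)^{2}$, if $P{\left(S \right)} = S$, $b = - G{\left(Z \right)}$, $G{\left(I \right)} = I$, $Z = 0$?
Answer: $81$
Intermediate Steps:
$b = 0$ ($b = \left(-1\right) 0 = 0$)
$O{\left(W \right)} = -12$ ($O{\left(W \right)} = 3 \left(0 \cdot 1 - 4\right) = 3 \left(0 - 4\right) = 3 \left(-4\right) = -12$)
$\left(O{\left(z{\left(1,-1 \right)} \right)} + P{\left(3 + 0 \left(-5\right) \right)}\right)^{2} = \left(-12 + \left(3 + 0 \left(-5\right)\right)\right)^{2} = \left(-12 + \left(3 + 0\right)\right)^{2} = \left(-12 + 3\right)^{2} = \left(-9\right)^{2} = 81$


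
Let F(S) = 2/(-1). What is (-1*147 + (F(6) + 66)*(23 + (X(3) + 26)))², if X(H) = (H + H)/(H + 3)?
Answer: 9320809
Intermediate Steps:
X(H) = 2*H/(3 + H) (X(H) = (2*H)/(3 + H) = 2*H/(3 + H))
F(S) = -2 (F(S) = 2*(-1) = -2)
(-1*147 + (F(6) + 66)*(23 + (X(3) + 26)))² = (-1*147 + (-2 + 66)*(23 + (2*3/(3 + 3) + 26)))² = (-147 + 64*(23 + (2*3/6 + 26)))² = (-147 + 64*(23 + (2*3*(⅙) + 26)))² = (-147 + 64*(23 + (1 + 26)))² = (-147 + 64*(23 + 27))² = (-147 + 64*50)² = (-147 + 3200)² = 3053² = 9320809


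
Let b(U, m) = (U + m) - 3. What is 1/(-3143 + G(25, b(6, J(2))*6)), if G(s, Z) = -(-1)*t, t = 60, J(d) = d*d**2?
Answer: -1/3083 ≈ -0.00032436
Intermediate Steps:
J(d) = d**3
b(U, m) = -3 + U + m
G(s, Z) = 60 (G(s, Z) = -(-1)*60 = -1*(-60) = 60)
1/(-3143 + G(25, b(6, J(2))*6)) = 1/(-3143 + 60) = 1/(-3083) = -1/3083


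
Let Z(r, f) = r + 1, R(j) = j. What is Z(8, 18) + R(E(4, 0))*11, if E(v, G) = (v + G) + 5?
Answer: 108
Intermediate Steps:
E(v, G) = 5 + G + v (E(v, G) = (G + v) + 5 = 5 + G + v)
Z(r, f) = 1 + r
Z(8, 18) + R(E(4, 0))*11 = (1 + 8) + (5 + 0 + 4)*11 = 9 + 9*11 = 9 + 99 = 108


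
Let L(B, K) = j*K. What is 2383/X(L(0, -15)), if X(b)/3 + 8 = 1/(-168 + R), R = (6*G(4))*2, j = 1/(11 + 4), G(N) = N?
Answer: -95320/961 ≈ -99.188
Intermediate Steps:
j = 1/15 ≈ 0.066667
L(B, K) = K/15
R = 48 (R = (6*4)*2 = 24*2 = 48)
X(b) = -961/40 (X(b) = -24 + 3/(-168 + 48) = -24 + 3/(-120) = -24 + 3*(-1/120) = -24 - 1/40 = -961/40)
2383/X(L(0, -15)) = 2383/(-961/40) = 2383*(-40/961) = -95320/961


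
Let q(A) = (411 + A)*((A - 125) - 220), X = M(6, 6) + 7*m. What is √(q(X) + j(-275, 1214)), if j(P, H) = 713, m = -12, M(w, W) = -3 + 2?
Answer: I*√139467 ≈ 373.45*I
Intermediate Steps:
M(w, W) = -1
X = -85 (X = -1 + 7*(-12) = -1 - 84 = -85)
q(A) = (-345 + A)*(411 + A) (q(A) = (411 + A)*((-125 + A) - 220) = (411 + A)*(-345 + A) = (-345 + A)*(411 + A))
√(q(X) + j(-275, 1214)) = √((-141795 + (-85)² + 66*(-85)) + 713) = √((-141795 + 7225 - 5610) + 713) = √(-140180 + 713) = √(-139467) = I*√139467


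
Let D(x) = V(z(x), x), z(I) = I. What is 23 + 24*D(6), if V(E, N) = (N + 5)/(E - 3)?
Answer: 111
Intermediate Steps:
V(E, N) = (5 + N)/(-3 + E)
D(x) = (5 + x)/(-3 + x)
23 + 24*D(6) = 23 + 24*((5 + 6)/(-3 + 6)) = 23 + 24*(11/3) = 23 + 88 = 111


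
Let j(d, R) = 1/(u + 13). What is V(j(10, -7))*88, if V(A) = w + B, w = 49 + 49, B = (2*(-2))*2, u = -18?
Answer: 7920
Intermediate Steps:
B = -8 (B = -4*2 = -8)
j(d, R) = -⅕ (j(d, R) = 1/(-18 + 13) = 1/(-5) = -⅕)
w = 98
V(A) = 90 (V(A) = 98 - 8 = 90)
V(j(10, -7))*88 = 90*88 = 7920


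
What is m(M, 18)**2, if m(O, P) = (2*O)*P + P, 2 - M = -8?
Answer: 142884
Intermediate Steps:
M = 10 (M = 2 - 1*(-8) = 2 + 8 = 10)
m(O, P) = P + 2*O*P (m(O, P) = 2*O*P + P = P + 2*O*P)
m(M, 18)**2 = (18*(1 + 2*10))**2 = (18*(1 + 20))**2 = (18*21)**2 = 378**2 = 142884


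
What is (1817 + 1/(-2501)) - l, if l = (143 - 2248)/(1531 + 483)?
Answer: 9157517029/5037014 ≈ 1818.0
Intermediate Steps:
l = -2105/2014 ≈ -1.0452
(1817 + 1/(-2501)) - l = (1817 + 1/(-2501)) - 1*(-2105/2014) = (1817 - 1/2501) + 2105/2014 = 4544316/2501 + 2105/2014 = 9157517029/5037014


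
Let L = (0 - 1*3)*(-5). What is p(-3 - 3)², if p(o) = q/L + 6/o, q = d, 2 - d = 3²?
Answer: 484/225 ≈ 2.1511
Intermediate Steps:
d = -7 (d = 2 - 1*3² = 2 - 1*9 = 2 - 9 = -7)
q = -7
L = 15 (L = (0 - 3)*(-5) = -3*(-5) = 15)
p(o) = -7/15 + 6/o
p(-3 - 3)² = (-7/15 + 6/(-3 - 3))² = (-7/15 + 6/(-6))² = (-7/15 + 6*(-⅙))² = (-7/15 - 1)² = (-22/15)² = 484/225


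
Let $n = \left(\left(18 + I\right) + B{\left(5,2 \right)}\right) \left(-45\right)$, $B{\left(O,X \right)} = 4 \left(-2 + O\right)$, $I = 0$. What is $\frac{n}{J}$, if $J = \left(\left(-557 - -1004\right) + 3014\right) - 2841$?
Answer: $- \frac{135}{62} \approx -2.1774$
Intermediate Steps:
$B{\left(O,X \right)} = -8 + 4 O$
$J = 620$ ($J = \left(\left(-557 + 1004\right) + 3014\right) - 2841 = \left(447 + 3014\right) - 2841 = 3461 - 2841 = 620$)
$n = -1350$ ($n = \left(\left(18 + 0\right) + \left(-8 + 4 \cdot 5\right)\right) \left(-45\right) = \left(18 + \left(-8 + 20\right)\right) \left(-45\right) = \left(18 + 12\right) \left(-45\right) = 30 \left(-45\right) = -1350$)
$\frac{n}{J} = - \frac{1350}{620} = \left(-1350\right) \frac{1}{620} = - \frac{135}{62}$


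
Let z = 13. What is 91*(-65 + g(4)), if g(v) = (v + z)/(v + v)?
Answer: -45773/8 ≈ -5721.6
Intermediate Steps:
g(v) = (13 + v)/(2*v) (g(v) = (v + 13)/(v + v) = (13 + v)/((2*v)) = (13 + v)*(1/(2*v)) = (13 + v)/(2*v))
91*(-65 + g(4)) = 91*(-65 + (½)*(13 + 4)/4) = 91*(-65 + (½)*(¼)*17) = 91*(-65 + 17/8) = 91*(-503/8) = -45773/8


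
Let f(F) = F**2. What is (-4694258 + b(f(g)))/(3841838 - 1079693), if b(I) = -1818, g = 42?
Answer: -4696076/2762145 ≈ -1.7002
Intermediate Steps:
(-4694258 + b(f(g)))/(3841838 - 1079693) = (-4694258 - 1818)/(3841838 - 1079693) = -4696076/2762145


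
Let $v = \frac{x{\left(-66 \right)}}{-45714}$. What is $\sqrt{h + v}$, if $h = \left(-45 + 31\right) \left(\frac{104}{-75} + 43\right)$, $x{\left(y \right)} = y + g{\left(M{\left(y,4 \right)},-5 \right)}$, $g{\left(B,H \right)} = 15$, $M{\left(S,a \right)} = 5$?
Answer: $\frac{i \sqrt{30436742203458}}{228570} \approx 24.137 i$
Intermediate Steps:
$x{\left(y \right)} = 15 + y$ ($x{\left(y \right)} = y + 15 = 15 + y$)
$h = - \frac{43694}{75}$ ($h = - 14 \left(104 \left(- \frac{1}{75}\right) + 43\right) = - 14 \left(- \frac{104}{75} + 43\right) = \left(-14\right) \frac{3121}{75} = - \frac{43694}{75} \approx -582.59$)
$v = \frac{17}{15238}$ ($v = \frac{15 - 66}{-45714} = \left(-51\right) \left(- \frac{1}{45714}\right) = \frac{17}{15238} \approx 0.0011156$)
$\sqrt{h + v} = \sqrt{- \frac{43694}{75} + \frac{17}{15238}} = \sqrt{- \frac{665807897}{1142850}} = \frac{i \sqrt{30436742203458}}{228570}$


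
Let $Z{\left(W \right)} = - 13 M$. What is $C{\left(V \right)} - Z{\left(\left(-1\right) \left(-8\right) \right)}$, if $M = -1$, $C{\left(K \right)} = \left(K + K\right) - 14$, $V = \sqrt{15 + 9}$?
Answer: $-27 + 4 \sqrt{6} \approx -17.202$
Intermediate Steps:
$V = 2 \sqrt{6}$ ($V = \sqrt{24} = 2 \sqrt{6} \approx 4.899$)
$C{\left(K \right)} = -14 + 2 K$ ($C{\left(K \right)} = 2 K - 14 = -14 + 2 K$)
$Z{\left(W \right)} = 13$ ($Z{\left(W \right)} = \left(-13\right) \left(-1\right) = 13$)
$C{\left(V \right)} - Z{\left(\left(-1\right) \left(-8\right) \right)} = \left(-14 + 2 \cdot 2 \sqrt{6}\right) - 13 = \left(-14 + 4 \sqrt{6}\right) - 13 = -27 + 4 \sqrt{6}$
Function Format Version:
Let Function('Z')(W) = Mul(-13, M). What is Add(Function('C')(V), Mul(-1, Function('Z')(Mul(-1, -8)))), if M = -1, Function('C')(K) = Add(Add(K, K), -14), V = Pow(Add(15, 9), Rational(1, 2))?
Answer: Add(-27, Mul(4, Pow(6, Rational(1, 2)))) ≈ -17.202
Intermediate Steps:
V = Mul(2, Pow(6, Rational(1, 2))) (V = Pow(24, Rational(1, 2)) = Mul(2, Pow(6, Rational(1, 2))) ≈ 4.8990)
Function('C')(K) = Add(-14, Mul(2, K)) (Function('C')(K) = Add(Mul(2, K), -14) = Add(-14, Mul(2, K)))
Function('Z')(W) = 13 (Function('Z')(W) = Mul(-13, -1) = 13)
Add(Function('C')(V), Mul(-1, Function('Z')(Mul(-1, -8)))) = Add(Add(-14, Mul(2, Mul(2, Pow(6, Rational(1, 2))))), Mul(-1, 13)) = Add(Add(-14, Mul(4, Pow(6, Rational(1, 2)))), -13) = Add(-27, Mul(4, Pow(6, Rational(1, 2))))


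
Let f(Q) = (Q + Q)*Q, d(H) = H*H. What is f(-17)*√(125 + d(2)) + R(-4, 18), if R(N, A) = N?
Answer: -4 + 578*√129 ≈ 6560.8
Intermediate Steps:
d(H) = H²
f(Q) = 2*Q² (f(Q) = (2*Q)*Q = 2*Q²)
f(-17)*√(125 + d(2)) + R(-4, 18) = (2*(-17)²)*√(125 + 2²) - 4 = (2*289)*√(125 + 4) - 4 = 578*√129 - 4 = -4 + 578*√129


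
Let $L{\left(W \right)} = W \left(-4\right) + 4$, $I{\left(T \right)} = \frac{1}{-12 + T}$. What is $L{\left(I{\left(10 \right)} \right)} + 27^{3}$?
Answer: $19689$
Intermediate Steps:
$L{\left(W \right)} = 4 - 4 W$ ($L{\left(W \right)} = - 4 W + 4 = 4 - 4 W$)
$L{\left(I{\left(10 \right)} \right)} + 27^{3} = \left(4 - \frac{4}{-12 + 10}\right) + 27^{3} = \left(4 - \frac{4}{-2}\right) + 19683 = \left(4 - -2\right) + 19683 = \left(4 + 2\right) + 19683 = 6 + 19683 = 19689$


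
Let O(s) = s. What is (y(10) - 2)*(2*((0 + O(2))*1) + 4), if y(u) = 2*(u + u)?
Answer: 304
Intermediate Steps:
y(u) = 4*u (y(u) = 2*(2*u) = 4*u)
(y(10) - 2)*(2*((0 + O(2))*1) + 4) = (4*10 - 2)*(2*((0 + 2)*1) + 4) = (40 - 2)*(2*(2*1) + 4) = 38*(2*2 + 4) = 38*(4 + 4) = 38*8 = 304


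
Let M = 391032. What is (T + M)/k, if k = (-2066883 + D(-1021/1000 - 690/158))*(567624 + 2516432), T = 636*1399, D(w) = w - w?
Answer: -106733/531198576454 ≈ -2.0093e-7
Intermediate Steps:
D(w) = 0
T = 889764
k = -6374382917448 (k = (-2066883 + 0)*(567624 + 2516432) = -2066883*3084056 = -6374382917448)
(T + M)/k = (889764 + 391032)/(-6374382917448) = 1280796*(-1/6374382917448) = -106733/531198576454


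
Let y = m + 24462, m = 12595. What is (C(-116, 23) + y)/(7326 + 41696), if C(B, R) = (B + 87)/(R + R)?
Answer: 1704593/2255012 ≈ 0.75591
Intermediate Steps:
C(B, R) = (87 + B)/(2*R) (C(B, R) = (87 + B)/((2*R)) = (87 + B)*(1/(2*R)) = (87 + B)/(2*R))
y = 37057 (y = 12595 + 24462 = 37057)
(C(-116, 23) + y)/(7326 + 41696) = ((1/2)*(87 - 116)/23 + 37057)/(7326 + 41696) = ((1/2)*(1/23)*(-29) + 37057)/49022 = (-29/46 + 37057)*(1/49022) = (1704593/46)*(1/49022) = 1704593/2255012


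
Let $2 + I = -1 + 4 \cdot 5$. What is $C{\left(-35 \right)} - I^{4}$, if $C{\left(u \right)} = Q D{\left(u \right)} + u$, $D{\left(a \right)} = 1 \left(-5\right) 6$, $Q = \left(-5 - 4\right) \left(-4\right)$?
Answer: $-84636$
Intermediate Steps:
$Q = 36$ ($Q = \left(-9\right) \left(-4\right) = 36$)
$D{\left(a \right)} = -30$ ($D{\left(a \right)} = \left(-5\right) 6 = -30$)
$I = 17$ ($I = -2 + \left(-1 + 4 \cdot 5\right) = -2 + \left(-1 + 20\right) = -2 + 19 = 17$)
$C{\left(u \right)} = -1080 + u$ ($C{\left(u \right)} = 36 \left(-30\right) + u = -1080 + u$)
$C{\left(-35 \right)} - I^{4} = \left(-1080 - 35\right) - 17^{4} = -1115 - 83521 = -84636$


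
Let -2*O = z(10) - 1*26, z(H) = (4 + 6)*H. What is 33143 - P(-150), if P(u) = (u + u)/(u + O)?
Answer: 6197441/187 ≈ 33141.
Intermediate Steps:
z(H) = 10*H
O = -37 (O = -(10*10 - 1*26)/2 = -(100 - 26)/2 = -½*74 = -37)
P(u) = 2*u/(-37 + u) (P(u) = (u + u)/(u - 37) = (2*u)/(-37 + u) = 2*u/(-37 + u))
33143 - P(-150) = 33143 - 2*(-150)/(-37 - 150) = 33143 - 2*(-150)/(-187) = 33143 - 2*(-150)*(-1)/187 = 33143 - 1*300/187 = 33143 - 300/187 = 6197441/187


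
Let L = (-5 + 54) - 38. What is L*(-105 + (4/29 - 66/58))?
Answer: -1166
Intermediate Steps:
L = 11 (L = 49 - 38 = 11)
L*(-105 + (4/29 - 66/58)) = 11*(-105 + (4/29 - 66/58)) = 11*(-105 + (4*(1/29) - 66*1/58)) = 11*(-105 + (4/29 - 33/29)) = 11*(-105 - 1) = 11*(-106) = -1166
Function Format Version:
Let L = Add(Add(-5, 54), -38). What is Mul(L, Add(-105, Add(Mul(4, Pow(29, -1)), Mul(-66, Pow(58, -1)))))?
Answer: -1166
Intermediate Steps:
L = 11 (L = Add(49, -38) = 11)
Mul(L, Add(-105, Add(Mul(4, Pow(29, -1)), Mul(-66, Pow(58, -1))))) = Mul(11, Add(-105, Add(Mul(4, Pow(29, -1)), Mul(-66, Pow(58, -1))))) = Mul(11, Add(-105, Add(Mul(4, Rational(1, 29)), Mul(-66, Rational(1, 58))))) = Mul(11, Add(-105, Add(Rational(4, 29), Rational(-33, 29)))) = Mul(11, Add(-105, -1)) = Mul(11, -106) = -1166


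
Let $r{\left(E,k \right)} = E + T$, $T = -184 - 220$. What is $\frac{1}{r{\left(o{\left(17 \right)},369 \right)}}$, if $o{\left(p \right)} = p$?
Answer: $- \frac{1}{387} \approx -0.002584$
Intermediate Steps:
$T = -404$ ($T = -184 - 220 = -404$)
$r{\left(E,k \right)} = -404 + E$ ($r{\left(E,k \right)} = E - 404 = -404 + E$)
$\frac{1}{r{\left(o{\left(17 \right)},369 \right)}} = \frac{1}{-404 + 17} = \frac{1}{-387} = - \frac{1}{387}$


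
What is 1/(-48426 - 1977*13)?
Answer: -1/74127 ≈ -1.3490e-5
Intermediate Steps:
1/(-48426 - 1977*13) = 1/(-48426 - 25701) = 1/(-74127) = -1/74127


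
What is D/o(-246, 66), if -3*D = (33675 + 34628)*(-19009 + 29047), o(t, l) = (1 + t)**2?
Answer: -32648834/8575 ≈ -3807.4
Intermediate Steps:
D = -228541838 (D = -(33675 + 34628)*(-19009 + 29047)/3 = -68303*10038/3 = -1/3*685625514 = -228541838)
D/o(-246, 66) = -228541838/(1 - 246)**2 = -228541838/((-245)**2) = -228541838/60025 = -228541838*1/60025 = -32648834/8575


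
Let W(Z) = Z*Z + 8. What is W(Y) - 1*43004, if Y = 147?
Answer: -21387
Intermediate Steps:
W(Z) = 8 + Z² (W(Z) = Z² + 8 = 8 + Z²)
W(Y) - 1*43004 = (8 + 147²) - 1*43004 = (8 + 21609) - 43004 = 21617 - 43004 = -21387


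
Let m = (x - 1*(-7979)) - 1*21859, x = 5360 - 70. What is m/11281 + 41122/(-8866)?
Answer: -270028111/50008673 ≈ -5.3996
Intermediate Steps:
x = 5290
m = -8590 (m = (5290 - 1*(-7979)) - 1*21859 = (5290 + 7979) - 21859 = 13269 - 21859 = -8590)
m/11281 + 41122/(-8866) = -8590/11281 + 41122/(-8866) = -8590*1/11281 + 41122*(-1/8866) = -8590/11281 - 20561/4433 = -270028111/50008673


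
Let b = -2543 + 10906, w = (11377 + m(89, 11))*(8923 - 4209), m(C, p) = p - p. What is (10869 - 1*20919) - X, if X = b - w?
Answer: 53612765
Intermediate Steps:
m(C, p) = 0
w = 53631178 (w = (11377 + 0)*(8923 - 4209) = 11377*4714 = 53631178)
b = 8363
X = -53622815 (X = 8363 - 1*53631178 = 8363 - 53631178 = -53622815)
(10869 - 1*20919) - X = (10869 - 1*20919) - 1*(-53622815) = (10869 - 20919) + 53622815 = -10050 + 53622815 = 53612765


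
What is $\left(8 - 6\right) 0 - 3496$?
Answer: $-3496$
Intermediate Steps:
$\left(8 - 6\right) 0 - 3496 = 2 \cdot 0 - 3496 = 0 - 3496 = -3496$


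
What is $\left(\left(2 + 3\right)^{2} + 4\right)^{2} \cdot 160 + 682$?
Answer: $135242$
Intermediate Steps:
$\left(\left(2 + 3\right)^{2} + 4\right)^{2} \cdot 160 + 682 = \left(5^{2} + 4\right)^{2} \cdot 160 + 682 = \left(25 + 4\right)^{2} \cdot 160 + 682 = 29^{2} \cdot 160 + 682 = 841 \cdot 160 + 682 = 134560 + 682 = 135242$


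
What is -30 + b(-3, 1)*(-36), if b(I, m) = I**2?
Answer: -354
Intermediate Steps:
-30 + b(-3, 1)*(-36) = -30 + (-3)**2*(-36) = -30 + 9*(-36) = -30 - 324 = -354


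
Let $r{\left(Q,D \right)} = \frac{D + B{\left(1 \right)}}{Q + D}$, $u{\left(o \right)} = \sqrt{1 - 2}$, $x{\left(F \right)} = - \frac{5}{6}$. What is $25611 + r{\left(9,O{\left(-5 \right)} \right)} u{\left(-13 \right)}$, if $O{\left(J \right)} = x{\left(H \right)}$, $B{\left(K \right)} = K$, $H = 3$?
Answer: $25611 + \frac{i}{49} \approx 25611.0 + 0.020408 i$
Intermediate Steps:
$x{\left(F \right)} = - \frac{5}{6}$ ($x{\left(F \right)} = \left(-5\right) \frac{1}{6} = - \frac{5}{6}$)
$u{\left(o \right)} = i$ ($u{\left(o \right)} = \sqrt{-1} = i$)
$O{\left(J \right)} = - \frac{5}{6}$
$r{\left(Q,D \right)} = \frac{1 + D}{D + Q}$ ($r{\left(Q,D \right)} = \frac{D + 1}{Q + D} = \frac{1 + D}{D + Q}$)
$25611 + r{\left(9,O{\left(-5 \right)} \right)} u{\left(-13 \right)} = 25611 + \frac{1 - \frac{5}{6}}{- \frac{5}{6} + 9} i = 25611 + \frac{1}{\frac{49}{6}} \cdot \frac{1}{6} i = 25611 + \frac{6}{49} \cdot \frac{1}{6} i = 25611 + \frac{i}{49}$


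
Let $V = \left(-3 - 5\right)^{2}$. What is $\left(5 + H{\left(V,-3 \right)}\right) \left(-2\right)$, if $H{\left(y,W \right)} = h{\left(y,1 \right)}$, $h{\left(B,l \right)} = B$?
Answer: $-138$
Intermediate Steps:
$V = 64$ ($V = \left(-8\right)^{2} = 64$)
$H{\left(y,W \right)} = y$
$\left(5 + H{\left(V,-3 \right)}\right) \left(-2\right) = \left(5 + 64\right) \left(-2\right) = 69 \left(-2\right) = -138$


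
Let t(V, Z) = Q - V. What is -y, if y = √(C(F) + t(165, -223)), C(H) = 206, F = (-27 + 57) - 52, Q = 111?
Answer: -2*√38 ≈ -12.329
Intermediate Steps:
F = -22 (F = 30 - 52 = -22)
t(V, Z) = 111 - V
y = 2*√38 (y = √(206 + (111 - 1*165)) = √(206 + (111 - 165)) = √(206 - 54) = √152 = 2*√38 ≈ 12.329)
-y = -2*√38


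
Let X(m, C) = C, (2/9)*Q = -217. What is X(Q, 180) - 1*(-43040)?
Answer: 43220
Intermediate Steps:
Q = -1953/2 (Q = (9/2)*(-217) = -1953/2 ≈ -976.50)
X(Q, 180) - 1*(-43040) = 180 - 1*(-43040) = 180 + 43040 = 43220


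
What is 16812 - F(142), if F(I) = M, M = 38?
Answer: 16774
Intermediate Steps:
F(I) = 38
16812 - F(142) = 16812 - 1*38 = 16812 - 38 = 16774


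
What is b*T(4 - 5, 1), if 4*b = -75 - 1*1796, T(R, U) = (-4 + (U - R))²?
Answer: -1871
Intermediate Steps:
T(R, U) = (-4 + U - R)²
b = -1871/4 (b = (-75 - 1*1796)/4 = (-75 - 1796)/4 = (¼)*(-1871) = -1871/4 ≈ -467.75)
b*T(4 - 5, 1) = -1871*(4 + (4 - 5) - 1*1)²/4 = -1871*(4 - 1 - 1)²/4 = -1871/4*2² = -1871/4*4 = -1871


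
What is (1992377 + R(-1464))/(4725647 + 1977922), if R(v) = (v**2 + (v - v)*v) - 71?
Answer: 1378534/2234523 ≈ 0.61693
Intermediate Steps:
R(v) = -71 + v**2 (R(v) = (v**2 + 0*v) - 71 = (v**2 + 0) - 71 = v**2 - 71 = -71 + v**2)
(1992377 + R(-1464))/(4725647 + 1977922) = (1992377 + (-71 + (-1464)**2))/(4725647 + 1977922) = (1992377 + (-71 + 2143296))/6703569 = (1992377 + 2143225)*(1/6703569) = 4135602*(1/6703569) = 1378534/2234523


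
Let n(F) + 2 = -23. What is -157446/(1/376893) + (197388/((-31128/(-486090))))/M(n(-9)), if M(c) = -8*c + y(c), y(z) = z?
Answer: -2693751904575369/45395 ≈ -5.9340e+10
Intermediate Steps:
n(F) = -25 (n(F) = -2 - 23 = -25)
M(c) = -7*c (M(c) = -8*c + c = -7*c)
-157446/(1/376893) + (197388/((-31128/(-486090))))/M(n(-9)) = -157446/(1/376893) + (197388/((-31128/(-486090))))/((-7*(-25))) = -157446/1/376893 + (197388/((-31128*(-1/486090))))/175 = -157446*376893 + (197388/(5188/81015))*(1/175) = -59340295278 + (197388*(81015/5188))*(1/175) = -59340295278 + (3997847205/1297)*(1/175) = -59340295278 + 799569441/45395 = -2693751904575369/45395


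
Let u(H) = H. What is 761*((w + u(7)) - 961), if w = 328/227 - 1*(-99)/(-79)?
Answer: -13016633323/17933 ≈ -7.2585e+5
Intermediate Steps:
w = 3439/17933 (w = 328*(1/227) + 99*(-1/79) = 328/227 - 99/79 = 3439/17933 ≈ 0.19177)
761*((w + u(7)) - 961) = 761*((3439/17933 + 7) - 961) = 761*(128970/17933 - 961) = 761*(-17104643/17933) = -13016633323/17933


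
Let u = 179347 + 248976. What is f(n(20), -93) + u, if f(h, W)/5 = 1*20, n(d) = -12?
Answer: 428423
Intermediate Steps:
u = 428323
f(h, W) = 100 (f(h, W) = 5*(1*20) = 5*20 = 100)
f(n(20), -93) + u = 100 + 428323 = 428423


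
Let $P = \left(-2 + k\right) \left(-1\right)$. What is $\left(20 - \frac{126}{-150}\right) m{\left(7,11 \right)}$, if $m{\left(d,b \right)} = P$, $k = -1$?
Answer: $\frac{1563}{25} \approx 62.52$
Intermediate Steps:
$P = 3$ ($P = \left(-2 - 1\right) \left(-1\right) = \left(-3\right) \left(-1\right) = 3$)
$m{\left(d,b \right)} = 3$
$\left(20 - \frac{126}{-150}\right) m{\left(7,11 \right)} = \left(20 - \frac{126}{-150}\right) 3 = \left(20 - - \frac{21}{25}\right) 3 = \left(20 + \frac{21}{25}\right) 3 = \frac{521}{25} \cdot 3 = \frac{1563}{25}$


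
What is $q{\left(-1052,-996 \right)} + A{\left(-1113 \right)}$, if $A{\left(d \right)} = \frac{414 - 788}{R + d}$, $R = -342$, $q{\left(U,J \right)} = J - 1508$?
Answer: $- \frac{3642946}{1455} \approx -2503.7$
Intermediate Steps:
$q{\left(U,J \right)} = -1508 + J$
$A{\left(d \right)} = - \frac{374}{-342 + d}$ ($A{\left(d \right)} = \frac{414 - 788}{-342 + d} = - \frac{374}{-342 + d}$)
$q{\left(-1052,-996 \right)} + A{\left(-1113 \right)} = \left(-1508 - 996\right) - \frac{374}{-342 - 1113} = -2504 - \frac{374}{-1455} = -2504 - - \frac{374}{1455} = -2504 + \frac{374}{1455} = - \frac{3642946}{1455}$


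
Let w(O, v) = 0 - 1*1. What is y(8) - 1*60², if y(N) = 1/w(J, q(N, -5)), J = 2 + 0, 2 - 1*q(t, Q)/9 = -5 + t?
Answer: -3601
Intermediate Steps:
q(t, Q) = 63 - 9*t (q(t, Q) = 18 - 9*(-5 + t) = 18 + (45 - 9*t) = 63 - 9*t)
J = 2
w(O, v) = -1 (w(O, v) = 0 - 1 = -1)
y(N) = -1 (y(N) = 1/(-1) = -1)
y(8) - 1*60² = -1 - 1*60² = -1 - 1*3600 = -1 - 3600 = -3601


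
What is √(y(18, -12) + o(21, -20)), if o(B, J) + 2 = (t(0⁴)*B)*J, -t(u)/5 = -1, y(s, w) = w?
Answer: I*√2114 ≈ 45.978*I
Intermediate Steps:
t(u) = 5 (t(u) = -5*(-1) = 5)
o(B, J) = -2 + 5*B*J (o(B, J) = -2 + (5*B)*J = -2 + 5*B*J)
√(y(18, -12) + o(21, -20)) = √(-12 + (-2 + 5*21*(-20))) = √(-12 + (-2 - 2100)) = √(-12 - 2102) = √(-2114) = I*√2114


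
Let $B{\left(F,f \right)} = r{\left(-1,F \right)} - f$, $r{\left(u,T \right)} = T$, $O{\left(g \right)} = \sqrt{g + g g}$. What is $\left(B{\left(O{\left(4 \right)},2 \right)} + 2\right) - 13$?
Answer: $-13 + 2 \sqrt{5} \approx -8.5279$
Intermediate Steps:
$O{\left(g \right)} = \sqrt{g + g^{2}}$
$B{\left(F,f \right)} = F - f$
$\left(B{\left(O{\left(4 \right)},2 \right)} + 2\right) - 13 = \left(\left(\sqrt{4 \left(1 + 4\right)} - 2\right) + 2\right) - 13 = \left(\left(\sqrt{4 \cdot 5} - 2\right) + 2\right) - 13 = \left(\left(\sqrt{20} - 2\right) + 2\right) - 13 = \left(\left(2 \sqrt{5} - 2\right) + 2\right) - 13 = \left(\left(-2 + 2 \sqrt{5}\right) + 2\right) - 13 = 2 \sqrt{5} - 13 = -13 + 2 \sqrt{5}$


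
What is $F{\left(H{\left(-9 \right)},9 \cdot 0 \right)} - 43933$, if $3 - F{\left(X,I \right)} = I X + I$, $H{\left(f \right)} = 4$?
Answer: $-43930$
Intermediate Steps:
$F{\left(X,I \right)} = 3 - I - I X$ ($F{\left(X,I \right)} = 3 - \left(I X + I\right) = 3 - \left(I + I X\right) = 3 - I - I X$)
$F{\left(H{\left(-9 \right)},9 \cdot 0 \right)} - 43933 = \left(3 - 9 \cdot 0 - 9 \cdot 0 \cdot 4\right) - 43933 = \left(3 - 0 - 0 \cdot 4\right) - 43933 = \left(3 + 0 + 0\right) - 43933 = 3 - 43933 = -43930$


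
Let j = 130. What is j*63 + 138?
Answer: 8328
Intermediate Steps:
j*63 + 138 = 130*63 + 138 = 8190 + 138 = 8328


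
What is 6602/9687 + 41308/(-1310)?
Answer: -195750988/6344985 ≈ -30.851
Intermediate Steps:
6602/9687 + 41308/(-1310) = 6602*(1/9687) + 41308*(-1/1310) = 6602/9687 - 20654/655 = -195750988/6344985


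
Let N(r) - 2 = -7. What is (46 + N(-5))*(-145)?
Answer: -5945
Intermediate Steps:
N(r) = -5 (N(r) = 2 - 7 = -5)
(46 + N(-5))*(-145) = (46 - 5)*(-145) = 41*(-145) = -5945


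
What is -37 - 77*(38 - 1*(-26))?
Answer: -4965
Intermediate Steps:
-37 - 77*(38 - 1*(-26)) = -37 - 77*(38 + 26) = -37 - 77*64 = -37 - 4928 = -4965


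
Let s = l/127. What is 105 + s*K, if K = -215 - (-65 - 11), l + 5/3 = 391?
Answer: -122347/381 ≈ -321.12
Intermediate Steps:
l = 1168/3 (l = -5/3 + 391 = 1168/3 ≈ 389.33)
s = 1168/381 (s = (1168/3)/127 = (1168/3)*(1/127) = 1168/381 ≈ 3.0656)
K = -139 (K = -215 - 1*(-76) = -215 + 76 = -139)
105 + s*K = 105 + (1168/381)*(-139) = 105 - 162352/381 = -122347/381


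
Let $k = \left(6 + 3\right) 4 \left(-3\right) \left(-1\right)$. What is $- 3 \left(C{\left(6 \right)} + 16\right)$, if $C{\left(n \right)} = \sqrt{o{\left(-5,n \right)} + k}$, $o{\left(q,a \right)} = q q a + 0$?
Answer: $-48 - 3 \sqrt{258} \approx -96.187$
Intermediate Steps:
$k = 108$ ($k = 9 \left(\left(-12\right) \left(-1\right)\right) = 9 \cdot 12 = 108$)
$o{\left(q,a \right)} = a q^{2}$ ($o{\left(q,a \right)} = q^{2} a + 0 = a q^{2} + 0 = a q^{2}$)
$C{\left(n \right)} = \sqrt{108 + 25 n}$ ($C{\left(n \right)} = \sqrt{n \left(-5\right)^{2} + 108} = \sqrt{n 25 + 108} = \sqrt{25 n + 108} = \sqrt{108 + 25 n}$)
$- 3 \left(C{\left(6 \right)} + 16\right) = - 3 \left(\sqrt{108 + 25 \cdot 6} + 16\right) = - 3 \left(\sqrt{108 + 150} + 16\right) = - 3 \left(\sqrt{258} + 16\right) = - 3 \left(16 + \sqrt{258}\right) = -48 - 3 \sqrt{258}$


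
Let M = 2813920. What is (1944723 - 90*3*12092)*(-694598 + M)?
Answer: -2797753000674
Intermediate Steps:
(1944723 - 90*3*12092)*(-694598 + M) = (1944723 - 90*3*12092)*(-694598 + 2813920) = (1944723 - 270*12092)*2119322 = (1944723 - 3264840)*2119322 = -1320117*2119322 = -2797753000674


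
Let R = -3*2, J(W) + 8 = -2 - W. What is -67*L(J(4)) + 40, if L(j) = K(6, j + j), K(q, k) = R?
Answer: 442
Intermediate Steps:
J(W) = -10 - W (J(W) = -8 + (-2 - W) = -10 - W)
R = -6
K(q, k) = -6
L(j) = -6
-67*L(J(4)) + 40 = -67*(-6) + 40 = 402 + 40 = 442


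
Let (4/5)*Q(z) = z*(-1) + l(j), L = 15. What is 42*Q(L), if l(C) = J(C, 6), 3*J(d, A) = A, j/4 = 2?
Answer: -1365/2 ≈ -682.50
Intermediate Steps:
j = 8 (j = 4*2 = 8)
J(d, A) = A/3
l(C) = 2 (l(C) = (⅓)*6 = 2)
Q(z) = 5/2 - 5*z/4 (Q(z) = 5*(z*(-1) + 2)/4 = 5*(-z + 2)/4 = 5*(2 - z)/4 = 5/2 - 5*z/4)
42*Q(L) = 42*(5/2 - 5/4*15) = 42*(5/2 - 75/4) = 42*(-65/4) = -1365/2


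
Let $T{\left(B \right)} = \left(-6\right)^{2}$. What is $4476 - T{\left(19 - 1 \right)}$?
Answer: $4440$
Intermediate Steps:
$T{\left(B \right)} = 36$
$4476 - T{\left(19 - 1 \right)} = 4476 - 36 = 4440$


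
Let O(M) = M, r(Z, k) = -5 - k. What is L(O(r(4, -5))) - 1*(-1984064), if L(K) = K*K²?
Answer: 1984064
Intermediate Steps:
L(K) = K³
L(O(r(4, -5))) - 1*(-1984064) = (-5 - 1*(-5))³ - 1*(-1984064) = (-5 + 5)³ + 1984064 = 0³ + 1984064 = 0 + 1984064 = 1984064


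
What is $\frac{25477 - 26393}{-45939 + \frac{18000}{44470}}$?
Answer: $\frac{4073452}{204288933} \approx 0.01994$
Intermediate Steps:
$\frac{25477 - 26393}{-45939 + \frac{18000}{44470}} = - \frac{916}{-45939 + 18000 \cdot \frac{1}{44470}} = - \frac{916}{-45939 + \frac{1800}{4447}} = - \frac{916}{- \frac{204288933}{4447}} = \left(-916\right) \left(- \frac{4447}{204288933}\right) = \frac{4073452}{204288933}$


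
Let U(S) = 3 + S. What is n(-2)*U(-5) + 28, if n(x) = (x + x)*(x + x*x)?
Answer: 44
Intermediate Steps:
n(x) = 2*x*(x + x**2) (n(x) = (2*x)*(x + x**2) = 2*x*(x + x**2))
n(-2)*U(-5) + 28 = (2*(-2)**2*(1 - 2))*(3 - 5) + 28 = (2*4*(-1))*(-2) + 28 = -8*(-2) + 28 = 16 + 28 = 44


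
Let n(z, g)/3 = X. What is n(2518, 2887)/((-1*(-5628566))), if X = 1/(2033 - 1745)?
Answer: 1/540342336 ≈ 1.8507e-9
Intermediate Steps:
X = 1/288 ≈ 0.0034722
n(z, g) = 1/96 (n(z, g) = 3*(1/288) = 1/96)
n(2518, 2887)/((-1*(-5628566))) = 1/(96*((-1*(-5628566)))) = (1/96)/5628566 = (1/96)*(1/5628566) = 1/540342336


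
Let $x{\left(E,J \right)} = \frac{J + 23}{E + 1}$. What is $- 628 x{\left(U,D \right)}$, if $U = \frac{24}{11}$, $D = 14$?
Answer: $- \frac{255596}{35} \approx -7302.7$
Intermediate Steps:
$U = \frac{24}{11}$ ($U = 24 \cdot \frac{1}{11} = \frac{24}{11} \approx 2.1818$)
$x{\left(E,J \right)} = \frac{23 + J}{1 + E}$
$- 628 x{\left(U,D \right)} = - 628 \frac{23 + 14}{1 + \frac{24}{11}} = - 628 \frac{1}{\frac{35}{11}} \cdot 37 = - 628 \cdot \frac{11}{35} \cdot 37 = \left(-628\right) \frac{407}{35} = - \frac{255596}{35}$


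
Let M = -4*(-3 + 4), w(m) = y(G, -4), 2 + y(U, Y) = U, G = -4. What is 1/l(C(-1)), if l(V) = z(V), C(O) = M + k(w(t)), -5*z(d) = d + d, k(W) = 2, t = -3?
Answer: 5/4 ≈ 1.2500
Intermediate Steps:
y(U, Y) = -2 + U
w(m) = -6 (w(m) = -2 - 4 = -6)
M = -4 (M = -4*1 = -4)
z(d) = -2*d/5 (z(d) = -(d + d)/5 = -2*d/5)
C(O) = -2 (C(O) = -4 + 2 = -2)
l(V) = -2*V/5
1/l(C(-1)) = 1/(-⅖*(-2)) = 1/(⅘) = 5/4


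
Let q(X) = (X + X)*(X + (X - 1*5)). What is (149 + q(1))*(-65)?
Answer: -9295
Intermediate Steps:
q(X) = 2*X*(-5 + 2*X) (q(X) = (2*X)*(X + (X - 5)) = (2*X)*(X + (-5 + X)) = (2*X)*(-5 + 2*X) = 2*X*(-5 + 2*X))
(149 + q(1))*(-65) = (149 + 2*1*(-5 + 2*1))*(-65) = (149 + 2*1*(-5 + 2))*(-65) = (149 + 2*1*(-3))*(-65) = (149 - 6)*(-65) = 143*(-65) = -9295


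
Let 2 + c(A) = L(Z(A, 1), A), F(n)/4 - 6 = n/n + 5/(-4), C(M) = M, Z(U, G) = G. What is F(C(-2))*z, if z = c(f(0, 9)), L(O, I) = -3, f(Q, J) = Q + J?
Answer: -115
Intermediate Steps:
f(Q, J) = J + Q
F(n) = 23 (F(n) = 24 + 4*(n/n + 5/(-4)) = 24 + 4*(1 + 5*(-¼)) = 24 + 4*(1 - 5/4) = 24 + 4*(-¼) = 24 - 1 = 23)
c(A) = -5 (c(A) = -2 - 3 = -5)
z = -5
F(C(-2))*z = 23*(-5) = -115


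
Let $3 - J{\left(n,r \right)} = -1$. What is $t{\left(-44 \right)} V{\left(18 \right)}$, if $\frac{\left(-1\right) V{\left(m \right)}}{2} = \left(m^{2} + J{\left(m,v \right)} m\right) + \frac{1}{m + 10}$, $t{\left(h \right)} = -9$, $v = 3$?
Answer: $\frac{99801}{14} \approx 7128.6$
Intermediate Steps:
$J{\left(n,r \right)} = 4$ ($J{\left(n,r \right)} = 3 - -1 = 3 + 1 = 4$)
$V{\left(m \right)} = - 8 m - 2 m^{2} - \frac{2}{10 + m}$ ($V{\left(m \right)} = - 2 \left(\left(m^{2} + 4 m\right) + \frac{1}{m + 10}\right) = - 2 \left(\left(m^{2} + 4 m\right) + \frac{1}{10 + m}\right) = - 2 \left(m^{2} + \frac{1}{10 + m} + 4 m\right) = - 8 m - 2 m^{2} - \frac{2}{10 + m}$)
$t{\left(-44 \right)} V{\left(18 \right)} = - 9 \frac{2 \left(-1 - 18^{3} - 720 - 14 \cdot 18^{2}\right)}{10 + 18} = - 9 \frac{2 \left(-1 - 5832 - 720 - 4536\right)}{28} = - 9 \cdot 2 \cdot \frac{1}{28} \left(-1 - 5832 - 720 - 4536\right) = - 9 \cdot 2 \cdot \frac{1}{28} \left(-11089\right) = \left(-9\right) \left(- \frac{11089}{14}\right) = \frac{99801}{14}$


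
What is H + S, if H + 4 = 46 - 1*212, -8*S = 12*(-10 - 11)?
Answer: -277/2 ≈ -138.50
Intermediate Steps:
S = 63/2 (S = -3*(-10 - 11)/2 = -3*(-21)/2 = -1/8*(-252) = 63/2 ≈ 31.500)
H = -170 (H = -4 + (46 - 1*212) = -4 + (46 - 212) = -4 - 166 = -170)
H + S = -170 + 63/2 = -277/2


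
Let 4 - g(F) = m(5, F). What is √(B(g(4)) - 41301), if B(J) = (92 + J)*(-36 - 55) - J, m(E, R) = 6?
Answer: 11*I*√409 ≈ 222.46*I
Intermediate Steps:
g(F) = -2 (g(F) = 4 - 1*6 = 4 - 6 = -2)
B(J) = -8372 - 92*J (B(J) = (92 + J)*(-91) - J = (-8372 - 91*J) - J = -8372 - 92*J)
√(B(g(4)) - 41301) = √((-8372 - 92*(-2)) - 41301) = √((-8372 + 184) - 41301) = √(-8188 - 41301) = √(-49489) = 11*I*√409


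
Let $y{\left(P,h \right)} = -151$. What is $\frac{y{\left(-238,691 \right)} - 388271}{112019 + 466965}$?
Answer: $- \frac{194211}{289492} \approx -0.67087$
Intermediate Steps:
$\frac{y{\left(-238,691 \right)} - 388271}{112019 + 466965} = \frac{-151 - 388271}{112019 + 466965} = - \frac{388422}{578984} = \left(-388422\right) \frac{1}{578984} = - \frac{194211}{289492}$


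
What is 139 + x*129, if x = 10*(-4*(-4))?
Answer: 20779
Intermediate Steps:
x = 160 (x = 10*16 = 160)
139 + x*129 = 139 + 160*129 = 139 + 20640 = 20779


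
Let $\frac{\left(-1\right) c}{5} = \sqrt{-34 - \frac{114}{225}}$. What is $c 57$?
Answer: $- 38 i \sqrt{1941} \approx - 1674.2 i$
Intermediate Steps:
$c = - \frac{2 i \sqrt{1941}}{3}$ ($c = - 5 \sqrt{-34 - \frac{114}{225}} = - 5 \sqrt{-34 - \frac{38}{75}} = - 5 \sqrt{- \frac{2588}{75}} = - 5 \frac{2 i \sqrt{1941}}{15} = - \frac{2 i \sqrt{1941}}{3} \approx - 29.371 i$)
$c 57 = - \frac{2 i \sqrt{1941}}{3} \cdot 57 = - 38 i \sqrt{1941}$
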